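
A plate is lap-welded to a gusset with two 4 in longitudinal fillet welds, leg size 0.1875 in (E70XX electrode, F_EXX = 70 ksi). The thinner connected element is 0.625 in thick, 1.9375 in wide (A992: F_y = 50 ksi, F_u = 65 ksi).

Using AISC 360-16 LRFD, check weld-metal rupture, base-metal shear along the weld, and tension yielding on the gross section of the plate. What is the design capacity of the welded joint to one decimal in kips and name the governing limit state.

33.4 kips (weld metal governs)

Weld metal: throat = 0.707×0.1875 = 0.13256 in, L = 2×4 = 8 in. φR_n = 0.75 × 0.6 × 70 × 0.13256 × 8 = 33.4 kips.
Base metal shear (0.625 in plate): yield φR_n = 1.0×0.6×50×0.625×8 = 150.0 kips; rupture φR_n = 0.75×0.6×65×0.625×8 = 146.3 kips; take 146.3 kips (rupture).
Tension yield (gross): A_g = 1.9375×0.625 = 1.2109 in². φR_n = 0.90 × 50 × 1.2109 = 54.5 kips.
Governing: min(33.4, 146.3, 54.5) = 33.4 kips → weld metal.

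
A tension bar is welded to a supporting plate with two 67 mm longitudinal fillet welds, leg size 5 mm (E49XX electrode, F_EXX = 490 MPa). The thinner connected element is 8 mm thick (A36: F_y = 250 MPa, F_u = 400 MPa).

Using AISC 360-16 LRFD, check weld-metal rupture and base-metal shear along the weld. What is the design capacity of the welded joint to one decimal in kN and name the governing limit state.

104.4 kN (weld metal governs)

Weld metal: throat = 0.707×5 = 3.535 mm, L = 2×67 = 134 mm. φR_n = 0.75 × 0.6 × 490 × 3.535 × 134 = 104.4 kN.
Base metal shear (8 mm plate): yield φR_n = 1.0×0.6×250×8×134 = 160.8 kN; rupture φR_n = 0.75×0.6×400×8×134 = 193.0 kN; take 160.8 kN (yield).
Governing: min(104.4, 160.8) = 104.4 kN → weld metal.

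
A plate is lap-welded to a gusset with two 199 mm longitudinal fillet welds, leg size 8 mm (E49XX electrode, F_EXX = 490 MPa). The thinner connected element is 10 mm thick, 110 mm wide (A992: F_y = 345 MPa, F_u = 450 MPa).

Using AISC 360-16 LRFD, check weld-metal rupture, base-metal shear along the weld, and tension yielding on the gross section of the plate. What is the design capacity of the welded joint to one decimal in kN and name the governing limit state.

Weld metal: throat = 0.707×8 = 5.656 mm, L = 2×199 = 398 mm. φR_n = 0.75 × 0.6 × 490 × 5.656 × 398 = 496.4 kN.
Base metal shear (10 mm plate): yield φR_n = 1.0×0.6×345×10×398 = 823.9 kN; rupture φR_n = 0.75×0.6×450×10×398 = 806.0 kN; take 806.0 kN (rupture).
Tension yield (gross): A_g = 110×10 = 1100 mm². φR_n = 0.90 × 345 × 1100 = 341.6 kN.
Governing: min(496.4, 806.0, 341.6) = 341.6 kN → gross-section yield.

341.6 kN (gross-section yield governs)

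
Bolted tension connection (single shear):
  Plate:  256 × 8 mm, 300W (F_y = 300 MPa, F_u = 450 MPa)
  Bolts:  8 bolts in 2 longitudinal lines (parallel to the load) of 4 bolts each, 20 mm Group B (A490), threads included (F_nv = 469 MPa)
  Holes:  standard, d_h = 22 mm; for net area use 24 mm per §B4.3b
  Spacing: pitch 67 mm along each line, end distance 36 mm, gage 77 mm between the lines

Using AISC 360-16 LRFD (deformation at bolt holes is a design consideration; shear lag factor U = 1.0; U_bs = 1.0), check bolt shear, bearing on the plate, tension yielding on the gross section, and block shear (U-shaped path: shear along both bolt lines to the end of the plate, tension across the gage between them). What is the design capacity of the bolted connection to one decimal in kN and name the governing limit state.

553.0 kN (gross-section yield governs)

Bolt shear: A_b = π(20)²/4 = 314.16 mm². φR_n = 0.75 × 469 × 314.16 × 8 × 1 = 884.0 kN.
Bearing (8 mm plate, F_u = 450 MPa): end bolts L_c = 36 − 22/2 = 25, R_n = min(1.2×25×8×450, 2.4×20×8×450) = 108 kN/bolt; interior L_c = 67 − 22 = 45, R_n = 172.8 kN/bolt. φR_n = 0.75 × (2×108 + 6×172.8) = 939.6 kN.
Tension yield (gross): A_g = 256×8 = 2048 mm². φR_n = 0.90 × 300 × 2048 = 553.0 kN.
Block shear: shear path 2×[36+3×67] = 2×237 mm, A_gv = 3792, A_nv = 2×(237 − 3.5×24)×8 = 2448 mm²; tension across gage: (77 − 1×24)×8 = 424 mm². R_n = min(0.6×450×2448, 0.6×300×3792) + 1.0×450×424 = min(660.96, 682.56) + 190.8 = 851.76 kN. φR_n = 0.75 × 851.76 = 638.8 kN.
Governing: min(884.0, 939.6, 553.0, 638.8) = 553.0 kN → gross-section yield.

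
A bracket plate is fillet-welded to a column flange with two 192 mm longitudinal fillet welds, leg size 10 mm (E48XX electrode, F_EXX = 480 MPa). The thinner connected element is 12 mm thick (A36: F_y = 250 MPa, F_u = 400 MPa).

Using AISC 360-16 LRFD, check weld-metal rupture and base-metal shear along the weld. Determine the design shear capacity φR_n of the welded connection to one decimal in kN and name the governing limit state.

586.4 kN (weld metal governs)

Weld metal: throat = 0.707×10 = 7.07 mm, L = 2×192 = 384 mm. φR_n = 0.75 × 0.6 × 480 × 7.07 × 384 = 586.4 kN.
Base metal shear (12 mm plate): yield φR_n = 1.0×0.6×250×12×384 = 691.2 kN; rupture φR_n = 0.75×0.6×400×12×384 = 829.4 kN; take 691.2 kN (yield).
Governing: min(586.4, 691.2) = 586.4 kN → weld metal.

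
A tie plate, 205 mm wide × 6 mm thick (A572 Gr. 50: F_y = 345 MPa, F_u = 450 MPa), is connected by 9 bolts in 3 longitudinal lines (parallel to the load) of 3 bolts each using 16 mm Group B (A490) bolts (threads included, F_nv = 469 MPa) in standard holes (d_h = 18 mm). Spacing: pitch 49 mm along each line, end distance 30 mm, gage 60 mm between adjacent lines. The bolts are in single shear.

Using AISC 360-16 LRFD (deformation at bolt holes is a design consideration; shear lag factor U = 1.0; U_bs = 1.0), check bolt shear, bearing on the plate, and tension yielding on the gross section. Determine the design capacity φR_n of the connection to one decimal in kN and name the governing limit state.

Bolt shear: A_b = π(16)²/4 = 201.06 mm². φR_n = 0.75 × 469 × 201.06 × 9 × 1 = 636.5 kN.
Bearing (6 mm plate, F_u = 450 MPa): end bolts L_c = 30 − 18/2 = 21, R_n = min(1.2×21×6×450, 2.4×16×6×450) = 68.04 kN/bolt; interior L_c = 49 − 18 = 31, R_n = 100.44 kN/bolt. φR_n = 0.75 × (3×68.04 + 6×100.44) = 605.1 kN.
Tension yield (gross): A_g = 205×6 = 1230 mm². φR_n = 0.90 × 345 × 1230 = 381.9 kN.
Governing: min(636.5, 605.1, 381.9) = 381.9 kN → gross-section yield.

381.9 kN (gross-section yield governs)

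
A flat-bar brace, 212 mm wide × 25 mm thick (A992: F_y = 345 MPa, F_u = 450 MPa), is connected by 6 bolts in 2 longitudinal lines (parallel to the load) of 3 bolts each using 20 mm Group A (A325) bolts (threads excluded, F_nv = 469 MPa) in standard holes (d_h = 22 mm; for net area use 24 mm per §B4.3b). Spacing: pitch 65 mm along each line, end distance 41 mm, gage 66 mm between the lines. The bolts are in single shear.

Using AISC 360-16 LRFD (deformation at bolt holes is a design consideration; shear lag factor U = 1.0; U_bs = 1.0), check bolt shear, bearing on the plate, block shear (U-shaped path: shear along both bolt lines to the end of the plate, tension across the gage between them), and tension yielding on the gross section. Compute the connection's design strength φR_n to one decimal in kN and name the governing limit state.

663.0 kN (bolt shear governs)

Bolt shear: A_b = π(20)²/4 = 314.16 mm². φR_n = 0.75 × 469 × 314.16 × 6 × 1 = 663.0 kN.
Bearing (25 mm plate, F_u = 450 MPa): end bolts L_c = 41 − 22/2 = 30, R_n = min(1.2×30×25×450, 2.4×20×25×450) = 405 kN/bolt; interior L_c = 65 − 22 = 43, R_n = 540 kN/bolt. φR_n = 0.75 × (2×405 + 4×540) = 2227.5 kN.
Block shear: shear path 2×[41+2×65] = 2×171 mm, A_gv = 8550, A_nv = 2×(171 − 2.5×24)×25 = 5550 mm²; tension across gage: (66 − 1×24)×25 = 1050 mm². R_n = min(0.6×450×5550, 0.6×345×8550) + 1.0×450×1050 = min(1498.5, 1769.9) + 472.5 = 1971 kN. φR_n = 0.75 × 1971 = 1478.3 kN.
Tension yield (gross): A_g = 212×25 = 5300 mm². φR_n = 0.90 × 345 × 5300 = 1645.7 kN.
Governing: min(663.0, 2227.5, 1478.3, 1645.7) = 663.0 kN → bolt shear.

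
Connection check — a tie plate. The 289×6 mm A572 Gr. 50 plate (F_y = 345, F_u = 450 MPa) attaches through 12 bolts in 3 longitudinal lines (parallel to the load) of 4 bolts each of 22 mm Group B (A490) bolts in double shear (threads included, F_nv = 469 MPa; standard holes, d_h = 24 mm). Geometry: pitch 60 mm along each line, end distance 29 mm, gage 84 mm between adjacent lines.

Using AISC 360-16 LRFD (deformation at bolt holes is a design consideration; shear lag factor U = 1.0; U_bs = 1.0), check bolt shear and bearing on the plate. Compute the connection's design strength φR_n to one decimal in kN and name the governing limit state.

Bolt shear: A_b = π(22)²/4 = 380.13 mm². φR_n = 0.75 × 469 × 380.13 × 12 × 2 = 3209.1 kN.
Bearing (6 mm plate, F_u = 450 MPa): end bolts L_c = 29 − 24/2 = 17, R_n = min(1.2×17×6×450, 2.4×22×6×450) = 55.08 kN/bolt; interior L_c = 60 − 24 = 36, R_n = 116.64 kN/bolt. φR_n = 0.75 × (3×55.08 + 9×116.64) = 911.3 kN.
Governing: min(3209.1, 911.3) = 911.3 kN → bearing.

911.3 kN (bearing governs)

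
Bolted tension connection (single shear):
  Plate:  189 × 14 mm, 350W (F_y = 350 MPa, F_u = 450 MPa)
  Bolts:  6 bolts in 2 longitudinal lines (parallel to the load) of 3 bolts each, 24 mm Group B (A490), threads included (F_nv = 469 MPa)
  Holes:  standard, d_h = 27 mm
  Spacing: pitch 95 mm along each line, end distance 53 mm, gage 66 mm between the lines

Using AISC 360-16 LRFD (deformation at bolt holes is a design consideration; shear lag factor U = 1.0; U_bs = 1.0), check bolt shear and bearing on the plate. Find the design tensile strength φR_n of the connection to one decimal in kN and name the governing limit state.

Bolt shear: A_b = π(24)²/4 = 452.39 mm². φR_n = 0.75 × 469 × 452.39 × 6 × 1 = 954.8 kN.
Bearing (14 mm plate, F_u = 450 MPa): end bolts L_c = 53 − 27/2 = 39.5, R_n = min(1.2×39.5×14×450, 2.4×24×14×450) = 298.62 kN/bolt; interior L_c = 95 − 27 = 68, R_n = 362.88 kN/bolt. φR_n = 0.75 × (2×298.62 + 4×362.88) = 1536.6 kN.
Governing: min(954.8, 1536.6) = 954.8 kN → bolt shear.

954.8 kN (bolt shear governs)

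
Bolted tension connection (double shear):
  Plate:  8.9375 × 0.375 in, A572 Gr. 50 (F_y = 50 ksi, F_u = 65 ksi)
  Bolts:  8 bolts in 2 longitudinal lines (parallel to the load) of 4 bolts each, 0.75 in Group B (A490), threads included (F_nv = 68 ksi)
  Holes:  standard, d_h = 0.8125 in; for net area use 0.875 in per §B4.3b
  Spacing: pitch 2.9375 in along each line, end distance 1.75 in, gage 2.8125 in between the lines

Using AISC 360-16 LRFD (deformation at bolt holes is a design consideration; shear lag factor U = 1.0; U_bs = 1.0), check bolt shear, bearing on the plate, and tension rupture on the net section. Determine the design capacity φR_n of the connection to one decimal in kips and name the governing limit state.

Bolt shear: A_b = π(0.75)²/4 = 0.44179 in². φR_n = 0.75 × 68 × 0.44179 × 8 × 2 = 360.5 kips.
Bearing (0.375 in plate, F_u = 65 ksi): end bolts L_c = 1.75 − 0.8125/2 = 1.34375, R_n = min(1.2×1.34375×0.375×65, 2.4×0.75×0.375×65) = 39.305 kips/bolt; interior L_c = 2.9375 − 0.8125 = 2.125, R_n = 43.875 kips/bolt. φR_n = 0.75 × (2×39.305 + 6×43.875) = 256.4 kips.
Tension rupture (net): A_n = (8.9375 − 2×0.875)×0.375 = 2.6953 in² (U = 1.0, A_e = A_n). φR_n = 0.75 × 65 × 2.6953 = 131.4 kips.
Governing: min(360.5, 256.4, 131.4) = 131.4 kips → net-section rupture.

131.4 kips (net-section rupture governs)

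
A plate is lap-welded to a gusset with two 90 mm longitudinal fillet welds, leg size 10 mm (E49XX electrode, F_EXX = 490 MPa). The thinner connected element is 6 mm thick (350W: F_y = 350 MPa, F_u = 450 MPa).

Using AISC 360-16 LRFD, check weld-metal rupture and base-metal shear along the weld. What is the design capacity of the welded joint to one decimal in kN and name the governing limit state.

Weld metal: throat = 0.707×10 = 7.07 mm, L = 2×90 = 180 mm. φR_n = 0.75 × 0.6 × 490 × 7.07 × 180 = 280.6 kN.
Base metal shear (6 mm plate): yield φR_n = 1.0×0.6×350×6×180 = 226.8 kN; rupture φR_n = 0.75×0.6×450×6×180 = 218.7 kN; take 218.7 kN (rupture).
Governing: min(280.6, 218.7) = 218.7 kN → base-metal shear.

218.7 kN (base-metal shear governs)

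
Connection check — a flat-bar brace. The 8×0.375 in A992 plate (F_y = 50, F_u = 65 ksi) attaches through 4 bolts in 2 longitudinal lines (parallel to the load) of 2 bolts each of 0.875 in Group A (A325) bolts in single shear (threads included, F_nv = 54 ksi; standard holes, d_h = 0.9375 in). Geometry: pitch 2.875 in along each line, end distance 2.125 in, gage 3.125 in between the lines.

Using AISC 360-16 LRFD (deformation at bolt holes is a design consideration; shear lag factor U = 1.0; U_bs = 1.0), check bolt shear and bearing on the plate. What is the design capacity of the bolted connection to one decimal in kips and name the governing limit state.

Bolt shear: A_b = π(0.875)²/4 = 0.60132 in². φR_n = 0.75 × 54 × 0.60132 × 4 × 1 = 97.4 kips.
Bearing (0.375 in plate, F_u = 65 ksi): end bolts L_c = 2.125 − 0.9375/2 = 1.65625, R_n = min(1.2×1.65625×0.375×65, 2.4×0.875×0.375×65) = 48.445 kips/bolt; interior L_c = 2.875 − 0.9375 = 1.9375, R_n = 51.188 kips/bolt. φR_n = 0.75 × (2×48.445 + 2×51.188) = 149.4 kips.
Governing: min(97.4, 149.4) = 97.4 kips → bolt shear.

97.4 kips (bolt shear governs)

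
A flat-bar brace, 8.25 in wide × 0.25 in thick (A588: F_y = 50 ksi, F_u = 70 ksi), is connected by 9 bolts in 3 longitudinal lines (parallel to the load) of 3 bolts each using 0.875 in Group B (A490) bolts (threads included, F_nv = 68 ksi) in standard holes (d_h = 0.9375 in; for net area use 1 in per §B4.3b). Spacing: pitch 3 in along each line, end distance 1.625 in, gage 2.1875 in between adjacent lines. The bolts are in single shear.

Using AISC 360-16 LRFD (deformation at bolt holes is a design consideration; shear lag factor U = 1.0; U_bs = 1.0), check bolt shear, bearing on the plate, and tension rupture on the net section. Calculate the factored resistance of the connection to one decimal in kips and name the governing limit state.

68.9 kips (net-section rupture governs)

Bolt shear: A_b = π(0.875)²/4 = 0.60132 in². φR_n = 0.75 × 68 × 0.60132 × 9 × 1 = 276.0 kips.
Bearing (0.25 in plate, F_u = 70 ksi): end bolts L_c = 1.625 − 0.9375/2 = 1.15625, R_n = min(1.2×1.15625×0.25×70, 2.4×0.875×0.25×70) = 24.281 kips/bolt; interior L_c = 3 − 0.9375 = 2.0625, R_n = 36.75 kips/bolt. φR_n = 0.75 × (3×24.281 + 6×36.75) = 220.0 kips.
Tension rupture (net): A_n = (8.25 − 3×1)×0.25 = 1.3125 in² (U = 1.0, A_e = A_n). φR_n = 0.75 × 70 × 1.3125 = 68.9 kips.
Governing: min(276.0, 220.0, 68.9) = 68.9 kips → net-section rupture.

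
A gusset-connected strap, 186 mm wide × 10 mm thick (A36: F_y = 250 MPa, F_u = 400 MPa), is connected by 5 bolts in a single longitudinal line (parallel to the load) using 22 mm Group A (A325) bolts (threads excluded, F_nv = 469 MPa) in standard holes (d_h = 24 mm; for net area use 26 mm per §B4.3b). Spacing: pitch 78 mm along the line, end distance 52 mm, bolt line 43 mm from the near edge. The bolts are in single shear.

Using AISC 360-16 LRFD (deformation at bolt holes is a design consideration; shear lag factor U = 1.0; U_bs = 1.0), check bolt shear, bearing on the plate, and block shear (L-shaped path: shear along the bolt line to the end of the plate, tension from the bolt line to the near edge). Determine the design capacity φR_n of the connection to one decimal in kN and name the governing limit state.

Bolt shear: A_b = π(22)²/4 = 380.13 mm². φR_n = 0.75 × 469 × 380.13 × 5 × 1 = 668.6 kN.
Bearing (10 mm plate, F_u = 400 MPa): end bolts L_c = 52 − 24/2 = 40, R_n = min(1.2×40×10×400, 2.4×22×10×400) = 192 kN/bolt; interior L_c = 78 − 24 = 54, R_n = 211.2 kN/bolt. φR_n = 0.75 × (1×192 + 4×211.2) = 777.6 kN.
Block shear: shear path 1×[52+4×78] = 1×364 mm, A_gv = 3640, A_nv = 1×(364 − 4.5×26)×10 = 2470 mm²; tension to near edge: (43 − 0.5×26)×10 = 300 mm². R_n = min(0.6×400×2470, 0.6×250×3640) + 1.0×400×300 = min(592.8, 546) + 120 = 666 kN. φR_n = 0.75 × 666 = 499.5 kN.
Governing: min(668.6, 777.6, 499.5) = 499.5 kN → block shear.

499.5 kN (block shear governs)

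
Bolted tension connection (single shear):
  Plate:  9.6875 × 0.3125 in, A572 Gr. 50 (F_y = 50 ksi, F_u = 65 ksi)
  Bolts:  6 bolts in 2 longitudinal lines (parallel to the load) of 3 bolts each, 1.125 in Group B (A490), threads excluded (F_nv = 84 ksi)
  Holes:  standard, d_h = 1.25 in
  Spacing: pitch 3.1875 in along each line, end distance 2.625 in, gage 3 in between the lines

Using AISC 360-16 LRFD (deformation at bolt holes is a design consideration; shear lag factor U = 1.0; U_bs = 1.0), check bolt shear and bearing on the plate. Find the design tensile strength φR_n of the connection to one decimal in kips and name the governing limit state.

Bolt shear: A_b = π(1.125)²/4 = 0.99402 in². φR_n = 0.75 × 84 × 0.99402 × 6 × 1 = 375.7 kips.
Bearing (0.3125 in plate, F_u = 65 ksi): end bolts L_c = 2.625 − 1.25/2 = 2, R_n = min(1.2×2×0.3125×65, 2.4×1.125×0.3125×65) = 48.75 kips/bolt; interior L_c = 3.1875 − 1.25 = 1.9375, R_n = 47.227 kips/bolt. φR_n = 0.75 × (2×48.75 + 4×47.227) = 214.8 kips.
Governing: min(375.7, 214.8) = 214.8 kips → bearing.

214.8 kips (bearing governs)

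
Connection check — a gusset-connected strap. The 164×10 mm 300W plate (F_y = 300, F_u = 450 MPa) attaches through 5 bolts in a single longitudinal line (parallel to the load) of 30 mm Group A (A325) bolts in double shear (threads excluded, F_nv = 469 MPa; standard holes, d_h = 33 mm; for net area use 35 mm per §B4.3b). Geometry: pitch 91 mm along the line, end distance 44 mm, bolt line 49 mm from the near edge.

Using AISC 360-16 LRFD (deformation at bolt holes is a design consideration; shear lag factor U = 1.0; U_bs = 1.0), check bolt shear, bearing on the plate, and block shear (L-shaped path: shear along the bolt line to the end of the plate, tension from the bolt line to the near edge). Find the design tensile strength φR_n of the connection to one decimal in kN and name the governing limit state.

613.6 kN (block shear governs)

Bolt shear: A_b = π(30)²/4 = 706.86 mm². φR_n = 0.75 × 469 × 706.86 × 5 × 2 = 2486.4 kN.
Bearing (10 mm plate, F_u = 450 MPa): end bolts L_c = 44 − 33/2 = 27.5, R_n = min(1.2×27.5×10×450, 2.4×30×10×450) = 148.5 kN/bolt; interior L_c = 91 − 33 = 58, R_n = 313.2 kN/bolt. φR_n = 0.75 × (1×148.5 + 4×313.2) = 1051.0 kN.
Block shear: shear path 1×[44+4×91] = 1×408 mm, A_gv = 4080, A_nv = 1×(408 − 4.5×35)×10 = 2505 mm²; tension to near edge: (49 − 0.5×35)×10 = 315 mm². R_n = min(0.6×450×2505, 0.6×300×4080) + 1.0×450×315 = min(676.35, 734.4) + 141.75 = 818.1 kN. φR_n = 0.75 × 818.1 = 613.6 kN.
Governing: min(2486.4, 1051.0, 613.6) = 613.6 kN → block shear.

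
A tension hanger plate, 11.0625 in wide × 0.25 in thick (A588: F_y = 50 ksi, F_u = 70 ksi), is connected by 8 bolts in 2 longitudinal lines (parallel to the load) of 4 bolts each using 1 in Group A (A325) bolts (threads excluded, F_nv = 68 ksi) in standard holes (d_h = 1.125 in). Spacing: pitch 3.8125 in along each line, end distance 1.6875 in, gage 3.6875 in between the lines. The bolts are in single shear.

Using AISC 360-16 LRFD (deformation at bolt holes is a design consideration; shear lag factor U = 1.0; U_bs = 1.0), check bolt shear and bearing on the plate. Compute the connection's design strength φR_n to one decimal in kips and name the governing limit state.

Bolt shear: A_b = π(1)²/4 = 0.7854 in². φR_n = 0.75 × 68 × 0.7854 × 8 × 1 = 320.4 kips.
Bearing (0.25 in plate, F_u = 70 ksi): end bolts L_c = 1.6875 − 1.125/2 = 1.125, R_n = min(1.2×1.125×0.25×70, 2.4×1×0.25×70) = 23.625 kips/bolt; interior L_c = 3.8125 − 1.125 = 2.6875, R_n = 42 kips/bolt. φR_n = 0.75 × (2×23.625 + 6×42) = 224.4 kips.
Governing: min(320.4, 224.4) = 224.4 kips → bearing.

224.4 kips (bearing governs)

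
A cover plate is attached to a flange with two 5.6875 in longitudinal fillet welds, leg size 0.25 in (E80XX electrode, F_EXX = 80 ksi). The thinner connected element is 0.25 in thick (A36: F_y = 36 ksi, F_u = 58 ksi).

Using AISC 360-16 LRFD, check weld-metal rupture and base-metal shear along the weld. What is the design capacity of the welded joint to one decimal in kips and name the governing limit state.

Weld metal: throat = 0.707×0.25 = 0.17675 in, L = 2×5.6875 = 11.375 in. φR_n = 0.75 × 0.6 × 80 × 0.17675 × 11.375 = 72.4 kips.
Base metal shear (0.25 in plate): yield φR_n = 1.0×0.6×36×0.25×11.375 = 61.4 kips; rupture φR_n = 0.75×0.6×58×0.25×11.375 = 74.2 kips; take 61.4 kips (yield).
Governing: min(72.4, 61.4) = 61.4 kips → base-metal shear.

61.4 kips (base-metal shear governs)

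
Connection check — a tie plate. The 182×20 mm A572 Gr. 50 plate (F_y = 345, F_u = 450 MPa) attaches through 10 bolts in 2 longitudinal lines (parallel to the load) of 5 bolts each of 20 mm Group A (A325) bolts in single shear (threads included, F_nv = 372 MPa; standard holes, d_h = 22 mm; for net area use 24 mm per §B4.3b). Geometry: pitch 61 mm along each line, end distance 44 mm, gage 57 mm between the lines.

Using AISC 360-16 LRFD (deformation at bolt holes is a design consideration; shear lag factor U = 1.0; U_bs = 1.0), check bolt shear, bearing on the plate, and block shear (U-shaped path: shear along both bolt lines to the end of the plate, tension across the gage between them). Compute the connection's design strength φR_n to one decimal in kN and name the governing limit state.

Bolt shear: A_b = π(20)²/4 = 314.16 mm². φR_n = 0.75 × 372 × 314.16 × 10 × 1 = 876.5 kN.
Bearing (20 mm plate, F_u = 450 MPa): end bolts L_c = 44 − 22/2 = 33, R_n = min(1.2×33×20×450, 2.4×20×20×450) = 356.4 kN/bolt; interior L_c = 61 − 22 = 39, R_n = 421.2 kN/bolt. φR_n = 0.75 × (2×356.4 + 8×421.2) = 3061.8 kN.
Block shear: shear path 2×[44+4×61] = 2×288 mm, A_gv = 11520, A_nv = 2×(288 − 4.5×24)×20 = 7200 mm²; tension across gage: (57 − 1×24)×20 = 660 mm². R_n = min(0.6×450×7200, 0.6×345×11520) + 1.0×450×660 = min(1944, 2384.6) + 297 = 2241 kN. φR_n = 0.75 × 2241 = 1680.8 kN.
Governing: min(876.5, 3061.8, 1680.8) = 876.5 kN → bolt shear.

876.5 kN (bolt shear governs)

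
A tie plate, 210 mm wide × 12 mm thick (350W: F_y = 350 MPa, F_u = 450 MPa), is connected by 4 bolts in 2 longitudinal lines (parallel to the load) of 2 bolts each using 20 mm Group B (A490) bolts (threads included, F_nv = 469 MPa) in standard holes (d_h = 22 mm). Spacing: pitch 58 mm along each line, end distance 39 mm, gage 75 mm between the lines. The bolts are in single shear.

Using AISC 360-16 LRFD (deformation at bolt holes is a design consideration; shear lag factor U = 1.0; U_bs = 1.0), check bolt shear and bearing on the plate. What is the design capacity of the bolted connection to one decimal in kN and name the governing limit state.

Bolt shear: A_b = π(20)²/4 = 314.16 mm². φR_n = 0.75 × 469 × 314.16 × 4 × 1 = 442.0 kN.
Bearing (12 mm plate, F_u = 450 MPa): end bolts L_c = 39 − 22/2 = 28, R_n = min(1.2×28×12×450, 2.4×20×12×450) = 181.44 kN/bolt; interior L_c = 58 − 22 = 36, R_n = 233.28 kN/bolt. φR_n = 0.75 × (2×181.44 + 2×233.28) = 622.1 kN.
Governing: min(442.0, 622.1) = 442.0 kN → bolt shear.

442.0 kN (bolt shear governs)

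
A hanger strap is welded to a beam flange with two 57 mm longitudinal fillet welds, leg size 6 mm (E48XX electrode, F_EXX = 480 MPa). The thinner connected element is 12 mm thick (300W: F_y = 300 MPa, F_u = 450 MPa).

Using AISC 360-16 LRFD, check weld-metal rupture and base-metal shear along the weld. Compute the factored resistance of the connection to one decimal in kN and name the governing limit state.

104.5 kN (weld metal governs)

Weld metal: throat = 0.707×6 = 4.242 mm, L = 2×57 = 114 mm. φR_n = 0.75 × 0.6 × 480 × 4.242 × 114 = 104.5 kN.
Base metal shear (12 mm plate): yield φR_n = 1.0×0.6×300×12×114 = 246.2 kN; rupture φR_n = 0.75×0.6×450×12×114 = 277.0 kN; take 246.2 kN (yield).
Governing: min(104.5, 246.2) = 104.5 kN → weld metal.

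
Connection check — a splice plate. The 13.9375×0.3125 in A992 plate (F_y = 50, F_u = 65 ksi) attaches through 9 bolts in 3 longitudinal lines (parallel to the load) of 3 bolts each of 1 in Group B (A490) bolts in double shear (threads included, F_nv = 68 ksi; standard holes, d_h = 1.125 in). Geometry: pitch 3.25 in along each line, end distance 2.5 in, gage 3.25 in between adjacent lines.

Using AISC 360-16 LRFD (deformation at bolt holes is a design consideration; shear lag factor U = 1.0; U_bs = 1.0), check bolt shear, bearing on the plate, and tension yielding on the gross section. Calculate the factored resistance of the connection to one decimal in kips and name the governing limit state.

Bolt shear: A_b = π(1)²/4 = 0.7854 in². φR_n = 0.75 × 68 × 0.7854 × 9 × 2 = 721.0 kips.
Bearing (0.3125 in plate, F_u = 65 ksi): end bolts L_c = 2.5 − 1.125/2 = 1.9375, R_n = min(1.2×1.9375×0.3125×65, 2.4×1×0.3125×65) = 47.227 kips/bolt; interior L_c = 3.25 − 1.125 = 2.125, R_n = 48.75 kips/bolt. φR_n = 0.75 × (3×47.227 + 6×48.75) = 325.6 kips.
Tension yield (gross): A_g = 13.9375×0.3125 = 4.3555 in². φR_n = 0.90 × 50 × 4.3555 = 196.0 kips.
Governing: min(721.0, 325.6, 196.0) = 196.0 kips → gross-section yield.

196.0 kips (gross-section yield governs)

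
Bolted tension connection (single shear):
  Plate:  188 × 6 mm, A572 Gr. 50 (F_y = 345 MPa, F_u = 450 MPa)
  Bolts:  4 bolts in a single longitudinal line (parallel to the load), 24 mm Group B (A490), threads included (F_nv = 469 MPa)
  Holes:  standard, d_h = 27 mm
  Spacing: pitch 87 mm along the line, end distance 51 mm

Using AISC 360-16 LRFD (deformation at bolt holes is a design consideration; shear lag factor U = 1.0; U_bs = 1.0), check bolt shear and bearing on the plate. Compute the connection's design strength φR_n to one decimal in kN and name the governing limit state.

441.0 kN (bearing governs)

Bolt shear: A_b = π(24)²/4 = 452.39 mm². φR_n = 0.75 × 469 × 452.39 × 4 × 1 = 636.5 kN.
Bearing (6 mm plate, F_u = 450 MPa): end bolts L_c = 51 − 27/2 = 37.5, R_n = min(1.2×37.5×6×450, 2.4×24×6×450) = 121.5 kN/bolt; interior L_c = 87 − 27 = 60, R_n = 155.52 kN/bolt. φR_n = 0.75 × (1×121.5 + 3×155.52) = 441.0 kN.
Governing: min(636.5, 441.0) = 441.0 kN → bearing.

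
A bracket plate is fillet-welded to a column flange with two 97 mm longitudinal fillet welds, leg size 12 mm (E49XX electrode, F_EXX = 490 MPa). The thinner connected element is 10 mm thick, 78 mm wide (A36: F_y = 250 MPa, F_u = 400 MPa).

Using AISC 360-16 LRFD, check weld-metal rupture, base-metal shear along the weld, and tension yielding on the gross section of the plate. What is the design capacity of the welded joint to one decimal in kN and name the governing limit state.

Weld metal: throat = 0.707×12 = 8.484 mm, L = 2×97 = 194 mm. φR_n = 0.75 × 0.6 × 490 × 8.484 × 194 = 362.9 kN.
Base metal shear (10 mm plate): yield φR_n = 1.0×0.6×250×10×194 = 291.0 kN; rupture φR_n = 0.75×0.6×400×10×194 = 349.2 kN; take 291.0 kN (yield).
Tension yield (gross): A_g = 78×10 = 780 mm². φR_n = 0.90 × 250 × 780 = 175.5 kN.
Governing: min(362.9, 291.0, 175.5) = 175.5 kN → gross-section yield.

175.5 kN (gross-section yield governs)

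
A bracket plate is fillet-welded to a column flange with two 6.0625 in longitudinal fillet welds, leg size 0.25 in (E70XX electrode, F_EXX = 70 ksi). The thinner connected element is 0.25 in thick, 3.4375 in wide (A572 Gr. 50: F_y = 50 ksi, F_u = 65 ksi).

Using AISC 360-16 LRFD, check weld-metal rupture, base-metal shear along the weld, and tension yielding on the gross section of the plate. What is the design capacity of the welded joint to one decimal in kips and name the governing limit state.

Weld metal: throat = 0.707×0.25 = 0.17675 in, L = 2×6.0625 = 12.125 in. φR_n = 0.75 × 0.6 × 70 × 0.17675 × 12.125 = 67.5 kips.
Base metal shear (0.25 in plate): yield φR_n = 1.0×0.6×50×0.25×12.125 = 90.9 kips; rupture φR_n = 0.75×0.6×65×0.25×12.125 = 88.7 kips; take 88.7 kips (rupture).
Tension yield (gross): A_g = 3.4375×0.25 = 0.85938 in². φR_n = 0.90 × 50 × 0.85938 = 38.7 kips.
Governing: min(67.5, 88.7, 38.7) = 38.7 kips → gross-section yield.

38.7 kips (gross-section yield governs)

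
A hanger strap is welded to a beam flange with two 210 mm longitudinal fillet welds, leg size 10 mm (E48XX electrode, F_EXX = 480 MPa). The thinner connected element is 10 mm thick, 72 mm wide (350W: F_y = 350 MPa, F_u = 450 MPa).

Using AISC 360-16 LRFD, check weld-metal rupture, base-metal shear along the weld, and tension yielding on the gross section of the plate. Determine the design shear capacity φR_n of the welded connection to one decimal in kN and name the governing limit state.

Weld metal: throat = 0.707×10 = 7.07 mm, L = 2×210 = 420 mm. φR_n = 0.75 × 0.6 × 480 × 7.07 × 420 = 641.4 kN.
Base metal shear (10 mm plate): yield φR_n = 1.0×0.6×350×10×420 = 882.0 kN; rupture φR_n = 0.75×0.6×450×10×420 = 850.5 kN; take 850.5 kN (rupture).
Tension yield (gross): A_g = 72×10 = 720 mm². φR_n = 0.90 × 350 × 720 = 226.8 kN.
Governing: min(641.4, 850.5, 226.8) = 226.8 kN → gross-section yield.

226.8 kN (gross-section yield governs)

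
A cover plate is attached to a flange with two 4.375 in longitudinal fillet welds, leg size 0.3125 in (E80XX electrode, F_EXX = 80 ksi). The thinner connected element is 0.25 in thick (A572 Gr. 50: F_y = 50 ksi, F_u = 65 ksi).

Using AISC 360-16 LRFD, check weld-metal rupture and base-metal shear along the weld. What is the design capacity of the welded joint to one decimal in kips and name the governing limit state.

64.0 kips (base-metal shear governs)

Weld metal: throat = 0.707×0.3125 = 0.22094 in, L = 2×4.375 = 8.75 in. φR_n = 0.75 × 0.6 × 80 × 0.22094 × 8.75 = 69.6 kips.
Base metal shear (0.25 in plate): yield φR_n = 1.0×0.6×50×0.25×8.75 = 65.6 kips; rupture φR_n = 0.75×0.6×65×0.25×8.75 = 64.0 kips; take 64.0 kips (rupture).
Governing: min(69.6, 64.0) = 64.0 kips → base-metal shear.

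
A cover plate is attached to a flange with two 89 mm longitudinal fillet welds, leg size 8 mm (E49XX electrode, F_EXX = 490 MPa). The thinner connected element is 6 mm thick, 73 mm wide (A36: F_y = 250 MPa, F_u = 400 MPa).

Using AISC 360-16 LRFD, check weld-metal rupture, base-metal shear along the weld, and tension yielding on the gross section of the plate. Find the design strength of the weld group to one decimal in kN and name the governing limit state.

98.6 kN (gross-section yield governs)

Weld metal: throat = 0.707×8 = 5.656 mm, L = 2×89 = 178 mm. φR_n = 0.75 × 0.6 × 490 × 5.656 × 178 = 222.0 kN.
Base metal shear (6 mm plate): yield φR_n = 1.0×0.6×250×6×178 = 160.2 kN; rupture φR_n = 0.75×0.6×400×6×178 = 192.2 kN; take 160.2 kN (yield).
Tension yield (gross): A_g = 73×6 = 438 mm². φR_n = 0.90 × 250 × 438 = 98.6 kN.
Governing: min(222.0, 160.2, 98.6) = 98.6 kN → gross-section yield.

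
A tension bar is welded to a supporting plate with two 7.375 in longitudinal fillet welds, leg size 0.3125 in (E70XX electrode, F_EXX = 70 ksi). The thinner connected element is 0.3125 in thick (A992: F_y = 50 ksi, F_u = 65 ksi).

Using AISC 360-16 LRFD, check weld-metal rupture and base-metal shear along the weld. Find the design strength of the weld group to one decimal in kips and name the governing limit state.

Weld metal: throat = 0.707×0.3125 = 0.22094 in, L = 2×7.375 = 14.75 in. φR_n = 0.75 × 0.6 × 70 × 0.22094 × 14.75 = 102.7 kips.
Base metal shear (0.3125 in plate): yield φR_n = 1.0×0.6×50×0.3125×14.75 = 138.3 kips; rupture φR_n = 0.75×0.6×65×0.3125×14.75 = 134.8 kips; take 134.8 kips (rupture).
Governing: min(102.7, 134.8) = 102.7 kips → weld metal.

102.7 kips (weld metal governs)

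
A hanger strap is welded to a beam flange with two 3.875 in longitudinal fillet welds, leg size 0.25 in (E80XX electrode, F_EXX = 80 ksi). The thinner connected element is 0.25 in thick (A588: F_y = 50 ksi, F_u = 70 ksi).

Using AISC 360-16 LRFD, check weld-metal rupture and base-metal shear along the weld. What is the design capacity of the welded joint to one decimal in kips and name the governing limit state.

Weld metal: throat = 0.707×0.25 = 0.17675 in, L = 2×3.875 = 7.75 in. φR_n = 0.75 × 0.6 × 80 × 0.17675 × 7.75 = 49.3 kips.
Base metal shear (0.25 in plate): yield φR_n = 1.0×0.6×50×0.25×7.75 = 58.1 kips; rupture φR_n = 0.75×0.6×70×0.25×7.75 = 61.0 kips; take 58.1 kips (yield).
Governing: min(49.3, 58.1) = 49.3 kips → weld metal.

49.3 kips (weld metal governs)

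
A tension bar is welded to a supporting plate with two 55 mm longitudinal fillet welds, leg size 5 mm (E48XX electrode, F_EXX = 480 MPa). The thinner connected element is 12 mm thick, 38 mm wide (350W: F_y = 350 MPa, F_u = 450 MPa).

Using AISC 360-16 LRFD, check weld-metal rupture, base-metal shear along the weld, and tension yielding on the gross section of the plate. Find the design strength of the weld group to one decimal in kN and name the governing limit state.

84.0 kN (weld metal governs)

Weld metal: throat = 0.707×5 = 3.535 mm, L = 2×55 = 110 mm. φR_n = 0.75 × 0.6 × 480 × 3.535 × 110 = 84.0 kN.
Base metal shear (12 mm plate): yield φR_n = 1.0×0.6×350×12×110 = 277.2 kN; rupture φR_n = 0.75×0.6×450×12×110 = 267.3 kN; take 267.3 kN (rupture).
Tension yield (gross): A_g = 38×12 = 456 mm². φR_n = 0.90 × 350 × 456 = 143.6 kN.
Governing: min(84.0, 267.3, 143.6) = 84.0 kN → weld metal.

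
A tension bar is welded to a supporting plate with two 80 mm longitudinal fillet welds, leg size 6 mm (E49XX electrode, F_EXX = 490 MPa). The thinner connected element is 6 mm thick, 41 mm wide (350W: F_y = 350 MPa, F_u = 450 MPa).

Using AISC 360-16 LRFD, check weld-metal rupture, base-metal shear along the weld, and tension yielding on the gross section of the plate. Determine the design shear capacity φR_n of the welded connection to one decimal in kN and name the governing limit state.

77.5 kN (gross-section yield governs)

Weld metal: throat = 0.707×6 = 4.242 mm, L = 2×80 = 160 mm. φR_n = 0.75 × 0.6 × 490 × 4.242 × 160 = 149.7 kN.
Base metal shear (6 mm plate): yield φR_n = 1.0×0.6×350×6×160 = 201.6 kN; rupture φR_n = 0.75×0.6×450×6×160 = 194.4 kN; take 194.4 kN (rupture).
Tension yield (gross): A_g = 41×6 = 246 mm². φR_n = 0.90 × 350 × 246 = 77.5 kN.
Governing: min(149.7, 194.4, 77.5) = 77.5 kN → gross-section yield.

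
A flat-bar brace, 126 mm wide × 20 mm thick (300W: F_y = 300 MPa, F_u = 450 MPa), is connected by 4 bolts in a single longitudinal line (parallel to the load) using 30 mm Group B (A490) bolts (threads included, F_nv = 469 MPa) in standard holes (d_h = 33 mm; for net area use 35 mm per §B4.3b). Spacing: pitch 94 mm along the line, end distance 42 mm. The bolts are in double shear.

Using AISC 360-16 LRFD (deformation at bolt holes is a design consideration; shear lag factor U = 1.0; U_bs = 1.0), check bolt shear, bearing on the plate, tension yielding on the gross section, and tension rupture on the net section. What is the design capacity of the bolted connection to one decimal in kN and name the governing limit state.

Bolt shear: A_b = π(30)²/4 = 706.86 mm². φR_n = 0.75 × 469 × 706.86 × 4 × 2 = 1989.1 kN.
Bearing (20 mm plate, F_u = 450 MPa): end bolts L_c = 42 − 33/2 = 25.5, R_n = min(1.2×25.5×20×450, 2.4×30×20×450) = 275.4 kN/bolt; interior L_c = 94 − 33 = 61, R_n = 648 kN/bolt. φR_n = 0.75 × (1×275.4 + 3×648) = 1664.6 kN.
Tension yield (gross): A_g = 126×20 = 2520 mm². φR_n = 0.90 × 300 × 2520 = 680.4 kN.
Tension rupture (net): A_n = (126 − 1×35)×20 = 1820 mm² (U = 1.0, A_e = A_n). φR_n = 0.75 × 450 × 1820 = 614.3 kN.
Governing: min(1989.1, 1664.6, 680.4, 614.3) = 614.3 kN → net-section rupture.

614.3 kN (net-section rupture governs)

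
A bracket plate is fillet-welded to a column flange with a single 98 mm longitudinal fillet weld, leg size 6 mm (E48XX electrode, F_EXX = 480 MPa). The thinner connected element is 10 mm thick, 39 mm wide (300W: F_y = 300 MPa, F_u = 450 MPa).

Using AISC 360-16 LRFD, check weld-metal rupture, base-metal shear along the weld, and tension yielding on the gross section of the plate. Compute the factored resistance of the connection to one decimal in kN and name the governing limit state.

Weld metal: throat = 0.707×6 = 4.242 mm, L = 98 mm. φR_n = 0.75 × 0.6 × 480 × 4.242 × 98 = 89.8 kN.
Base metal shear (10 mm plate): yield φR_n = 1.0×0.6×300×10×98 = 176.4 kN; rupture φR_n = 0.75×0.6×450×10×98 = 198.5 kN; take 176.4 kN (yield).
Tension yield (gross): A_g = 39×10 = 390 mm². φR_n = 0.90 × 300 × 390 = 105.3 kN.
Governing: min(89.8, 176.4, 105.3) = 89.8 kN → weld metal.

89.8 kN (weld metal governs)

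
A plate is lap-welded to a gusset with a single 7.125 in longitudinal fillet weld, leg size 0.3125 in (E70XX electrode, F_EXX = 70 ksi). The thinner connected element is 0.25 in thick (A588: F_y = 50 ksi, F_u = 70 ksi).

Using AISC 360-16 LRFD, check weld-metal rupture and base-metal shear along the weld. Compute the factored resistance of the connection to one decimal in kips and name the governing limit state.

49.6 kips (weld metal governs)

Weld metal: throat = 0.707×0.3125 = 0.22094 in, L = 7.125 in. φR_n = 0.75 × 0.6 × 70 × 0.22094 × 7.125 = 49.6 kips.
Base metal shear (0.25 in plate): yield φR_n = 1.0×0.6×50×0.25×7.125 = 53.4 kips; rupture φR_n = 0.75×0.6×70×0.25×7.125 = 56.1 kips; take 53.4 kips (yield).
Governing: min(49.6, 53.4) = 49.6 kips → weld metal.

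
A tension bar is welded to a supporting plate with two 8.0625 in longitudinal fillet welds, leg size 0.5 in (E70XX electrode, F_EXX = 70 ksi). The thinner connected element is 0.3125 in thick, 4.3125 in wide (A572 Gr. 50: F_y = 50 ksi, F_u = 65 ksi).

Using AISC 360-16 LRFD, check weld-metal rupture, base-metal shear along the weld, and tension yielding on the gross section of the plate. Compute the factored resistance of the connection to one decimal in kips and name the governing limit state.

Weld metal: throat = 0.707×0.5 = 0.3535 in, L = 2×8.0625 = 16.125 in. φR_n = 0.75 × 0.6 × 70 × 0.3535 × 16.125 = 179.6 kips.
Base metal shear (0.3125 in plate): yield φR_n = 1.0×0.6×50×0.3125×16.125 = 151.2 kips; rupture φR_n = 0.75×0.6×65×0.3125×16.125 = 147.4 kips; take 147.4 kips (rupture).
Tension yield (gross): A_g = 4.3125×0.3125 = 1.3477 in². φR_n = 0.90 × 50 × 1.3477 = 60.6 kips.
Governing: min(179.6, 147.4, 60.6) = 60.6 kips → gross-section yield.

60.6 kips (gross-section yield governs)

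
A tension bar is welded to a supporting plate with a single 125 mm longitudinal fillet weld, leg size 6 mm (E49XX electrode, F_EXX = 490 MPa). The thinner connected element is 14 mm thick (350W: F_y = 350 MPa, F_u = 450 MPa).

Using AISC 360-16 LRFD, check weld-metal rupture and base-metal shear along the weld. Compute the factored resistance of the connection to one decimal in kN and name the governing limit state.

Weld metal: throat = 0.707×6 = 4.242 mm, L = 125 mm. φR_n = 0.75 × 0.6 × 490 × 4.242 × 125 = 116.9 kN.
Base metal shear (14 mm plate): yield φR_n = 1.0×0.6×350×14×125 = 367.5 kN; rupture φR_n = 0.75×0.6×450×14×125 = 354.4 kN; take 354.4 kN (rupture).
Governing: min(116.9, 354.4) = 116.9 kN → weld metal.

116.9 kN (weld metal governs)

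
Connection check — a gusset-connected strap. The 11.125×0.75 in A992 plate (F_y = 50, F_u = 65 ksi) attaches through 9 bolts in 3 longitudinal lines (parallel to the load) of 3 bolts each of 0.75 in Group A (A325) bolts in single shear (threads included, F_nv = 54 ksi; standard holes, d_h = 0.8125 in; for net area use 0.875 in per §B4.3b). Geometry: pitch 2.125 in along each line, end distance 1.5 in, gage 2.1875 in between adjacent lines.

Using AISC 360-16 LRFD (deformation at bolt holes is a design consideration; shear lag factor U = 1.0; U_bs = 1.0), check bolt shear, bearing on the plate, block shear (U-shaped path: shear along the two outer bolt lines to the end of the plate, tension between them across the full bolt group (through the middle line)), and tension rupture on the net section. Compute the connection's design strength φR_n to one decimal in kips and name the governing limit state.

Bolt shear: A_b = π(0.75)²/4 = 0.44179 in². φR_n = 0.75 × 54 × 0.44179 × 9 × 1 = 161.0 kips.
Bearing (0.75 in plate, F_u = 65 ksi): end bolts L_c = 1.5 − 0.8125/2 = 1.09375, R_n = min(1.2×1.09375×0.75×65, 2.4×0.75×0.75×65) = 63.984 kips/bolt; interior L_c = 2.125 − 0.8125 = 1.3125, R_n = 76.781 kips/bolt. φR_n = 0.75 × (3×63.984 + 6×76.781) = 489.5 kips.
Block shear: shear path 2×[1.5+2×2.125] = 2×5.75 in, A_gv = 8.625, A_nv = 2×(5.75 − 2.5×0.875)×0.75 = 5.3438 in²; tension across gage: (4.375 − 2×0.875)×0.75 = 1.9688 in². R_n = min(0.6×65×5.3438, 0.6×50×8.625) + 1.0×65×1.9688 = min(208.41, 258.75) + 127.97 = 336.38 kips. φR_n = 0.75 × 336.38 = 252.3 kips.
Tension rupture (net): A_n = (11.125 − 3×0.875)×0.75 = 6.375 in² (U = 1.0, A_e = A_n). φR_n = 0.75 × 65 × 6.375 = 310.8 kips.
Governing: min(161.0, 489.5, 252.3, 310.8) = 161.0 kips → bolt shear.

161.0 kips (bolt shear governs)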